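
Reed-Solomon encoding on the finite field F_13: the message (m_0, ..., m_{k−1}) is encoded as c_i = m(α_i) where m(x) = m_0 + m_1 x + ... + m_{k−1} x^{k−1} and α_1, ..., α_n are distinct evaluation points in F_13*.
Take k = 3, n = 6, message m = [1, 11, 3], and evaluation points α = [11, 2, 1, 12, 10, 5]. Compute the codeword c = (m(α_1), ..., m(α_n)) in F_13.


c = [4, 9, 2, 6, 8, 1]

Message polynomial: m(x) = 1 + 11·x + 3·x^2 (mod 13).
For each evaluation point α_i, compute m(α_i) mod 13:
  α_1 = 11: Horner steps 3 → 5 → 4, so m(11) = 4.
  α_2 = 2: Horner steps 3 → 4 → 9, so m(2) = 9.
  α_3 = 1: Horner steps 3 → 1 → 2, so m(1) = 2.
  α_4 = 12: Horner steps 3 → 8 → 6, so m(12) = 6.
  α_5 = 10: Horner steps 3 → 2 → 8, so m(10) = 8.
  α_6 = 5: Horner steps 3 → 0 → 1, so m(5) = 1.
Codeword c = [4, 9, 2, 6, 8, 1] ∈ F_13^6.


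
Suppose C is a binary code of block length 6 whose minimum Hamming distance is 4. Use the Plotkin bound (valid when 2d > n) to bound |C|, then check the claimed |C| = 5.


Plotkin bound M ≤ 4; given |C| = 5 > bound (violated).

Check applicability: 2d = 8, n = 6.
2d − n = 2 > 0, so Plotkin applies.
Compute d/(2d−n) = 4/2 ≈ 2.0000.
⌊d/(2d−n)⌋ = 2.
Plotkin bound: M ≤ 2·2 = 4.
Given |C| = 5, check: VIOLATED.
This |C| is above the Plotkin bound, so no binary code with n = 6, d = 4 and 5 codewords exists.


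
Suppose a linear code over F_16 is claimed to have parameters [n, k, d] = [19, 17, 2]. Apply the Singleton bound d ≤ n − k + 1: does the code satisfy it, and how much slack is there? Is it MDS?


Singleton RHS = n − k + 1 = 3, slack = 1, bound satisfied, not MDS.

Singleton bound: d ≤ n − k + 1.
Here n = 19, k = 17, so n − k + 1 = 3.
Given d = 2, check d ≤ 3: YES.
Slack = (n − k + 1) − d = 1.
The code is NOT MDS (slack = 1 > 0).
Description: the claimed parameters are [19, 17, 2]_16; such a code would be non-MDS.


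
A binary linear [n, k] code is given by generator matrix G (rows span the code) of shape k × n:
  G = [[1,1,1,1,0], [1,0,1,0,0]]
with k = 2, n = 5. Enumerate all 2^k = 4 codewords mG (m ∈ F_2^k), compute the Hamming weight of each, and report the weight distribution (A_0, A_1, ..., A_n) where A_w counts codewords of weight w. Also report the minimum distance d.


Weight distribution: A_0 = 1, A_2 = 2, A_4 = 1. Minimum distance d = 2.

Enumerate all 2^2 = 4 messages m ∈ F_2^2.
For each, compute codeword c = mG in F_2^5, then tally its weight.
  m = 00 → c = 00000, weight = 0.
  m = 10 → c = 11110, weight = 4.
  m = 01 → c = 10100, weight = 2.
  m = 11 → c = 01010, weight = 2.
Tally weights:
  weight 0: 1 codewords.
  weight 2: 2 codewords.
  weight 4: 1 codewords.
Minimum distance d = smallest w > 0 with A_w > 0 = 2.
Sanity: Σ A_w = 4 = 2^2 = 4 ✓.


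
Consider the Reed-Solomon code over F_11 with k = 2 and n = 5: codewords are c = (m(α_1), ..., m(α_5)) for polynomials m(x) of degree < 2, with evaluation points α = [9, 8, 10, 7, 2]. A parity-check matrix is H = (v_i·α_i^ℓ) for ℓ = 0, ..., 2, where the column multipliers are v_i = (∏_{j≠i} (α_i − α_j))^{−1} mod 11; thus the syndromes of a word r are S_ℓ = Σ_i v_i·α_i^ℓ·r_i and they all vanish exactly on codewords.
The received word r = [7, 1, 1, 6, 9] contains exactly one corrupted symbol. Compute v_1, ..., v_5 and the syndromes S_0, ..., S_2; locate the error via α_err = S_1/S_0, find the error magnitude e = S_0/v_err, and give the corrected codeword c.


S = (8, 3, 8), error at position 3, error magnitude e = 10, c = [7, 1, 2, 6, 9].

Step 1: column multipliers v_i = (∏_{j≠i}(α_i − α_j))^{−1} mod 11.
  i = 1 (α = 9): (9−8)(9−10)(9−7)(9−2) = 1·(−1)·2·7 = −14 ≡ 8, so v_1 = 8^{−1} = 7 (mod 11).
  i = 2 (α = 8): (8−9)(8−10)(8−7)(8−2) = (−1)·(−2)·1·6 = 12 ≡ 1, so v_2 = 1^{−1} = 1 (mod 11).
  i = 3 (α = 10): (10−9)(10−8)(10−7)(10−2) = 1·2·3·8 = 48 ≡ 4, so v_3 = 4^{−1} = 3 (mod 11).
  i = 4 (α = 7): (7−9)(7−8)(7−10)(7−2) = (−2)·(−1)·(−3)·5 = −30 ≡ 3, so v_4 = 3^{−1} = 4 (mod 11).
  i = 5 (α = 2): (2−9)(2−8)(2−10)(2−7) = (−7)·(−6)·(−8)·(−5) = 1680 ≡ 8, so v_5 = 8^{−1} = 7 (mod 11).
  v = [7, 1, 3, 4, 7].
Step 2: syndromes of r = [7, 1, 1, 6, 9] (all sums mod 11).
  S_0 = Σ v_i r_i = 7·7 + 1·1 + 3·1 + 4·6 + 7·9 = 140 ≡ 8.
  S_1 = Σ v_i α_i r_i = 7·9·7 + 1·8·1 + 3·10·1 + 4·7·6 + 7·2·9 = 773 ≡ 3.
  α_i^2 mod 11 = [4, 9, 1, 5, 4].
  S_2 = Σ v_i α_i^2 r_i = 7·4·7 + 1·9·1 + 3·1·1 + 4·5·6 + 7·4·9 = 580 ≡ 8.
  S = (8, 3, 8) ≠ 0, so r is not a codeword (an error is present).
Step 3: locate the error. For a single error e at position i, S_ℓ = v_i·e·α_i^ℓ, so α_err = S_1/S_0.
  S_0^{−1} = 8^{−1} = 7 (mod 11), so α_err = 3·7 = 21 ≡ 10 = α_3. Error position i = 3.
  Consistency check: S_2/S_1 = 8·4 = 32 ≡ 10 = α_err ✓ (single-error assumption holds).
Step 4: error magnitude e = S_0/v_3 = S_0·∏_{j≠3}(α_3 − α_j) = 8·4 = 32 ≡ 10 (mod 11).
Step 5: correct position 3: c_3 = r_3 − e = 1 − 10 ≡ 2 (mod 11). Hence c = [7, 1, 2, 6, 9].
  Check: interpolating c through the α_i gives m(x) = 8 + 6·x (degree < 2) with m(α_i) = c_i for every i, so c is indeed a codeword.


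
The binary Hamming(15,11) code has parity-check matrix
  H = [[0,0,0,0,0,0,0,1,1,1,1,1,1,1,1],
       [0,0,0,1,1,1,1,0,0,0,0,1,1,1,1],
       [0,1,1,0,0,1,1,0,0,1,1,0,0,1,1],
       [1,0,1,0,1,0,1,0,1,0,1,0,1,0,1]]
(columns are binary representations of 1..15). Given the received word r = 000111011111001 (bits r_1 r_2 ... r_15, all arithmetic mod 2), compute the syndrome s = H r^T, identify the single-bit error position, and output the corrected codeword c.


s = (0, 1, 0, 0)^T, error position = 4, corrected codeword c = 000011011111001

Compute s = H r^T mod 2 one row at a time:
  s_1 = 1 + 1 + 1 + 1 + 1 + 0 + 0 + 1 = 6 ≡ 0 (mod 2).
  s_2 = 1 + 1 + 1 + 0 + 1 + 0 + 0 + 1 = 5 ≡ 1 (mod 2).
  s_3 = 0 + 0 + 1 + 0 + 1 + 1 + 0 + 1 = 4 ≡ 0 (mod 2).
  s_4 = 0 + 0 + 1 + 0 + 1 + 1 + 0 + 1 = 4 ≡ 0 (mod 2).
s = (0, 1, 0, 0)^T — this equals column 4 of H (binary 0100), so error is at position 4.
Correct: flip bit 4 of r = 000111011111001 to get c = 000011011111001.


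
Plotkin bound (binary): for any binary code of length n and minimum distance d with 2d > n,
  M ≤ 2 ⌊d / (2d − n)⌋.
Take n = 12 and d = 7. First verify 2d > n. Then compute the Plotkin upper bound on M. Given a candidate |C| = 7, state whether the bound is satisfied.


Plotkin bound M ≤ 6; given |C| = 7 > bound (violated).

Check applicability: 2d = 14, n = 12.
2d − n = 2 > 0, so Plotkin applies.
Compute d/(2d−n) = 7/2 ≈ 3.5000.
⌊d/(2d−n)⌋ = 3.
Plotkin bound: M ≤ 2·3 = 6.
Given |C| = 7, check: VIOLATED.
This |C| is above the Plotkin bound, so no binary code with n = 12, d = 7 and 7 codewords exists.


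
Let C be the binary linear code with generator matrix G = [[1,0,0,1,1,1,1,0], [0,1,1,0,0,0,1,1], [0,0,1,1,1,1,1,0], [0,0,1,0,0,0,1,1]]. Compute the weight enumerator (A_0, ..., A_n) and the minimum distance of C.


Weight distribution: A_0 = 1, A_1 = 1, A_2 = 1, A_3 = 3, A_4 = 3, A_5 = 3, A_6 = 3, A_7 = 1. Minimum distance d = 1.

Enumerate all 2^4 = 16 messages m ∈ F_2^4.
For each, compute codeword c = mG in F_2^8, then tally its weight.
  m = 0000 → c = 00000000, weight = 0.
  m = 1000 → c = 10011110, weight = 5.
  m = 0100 → c = 01100011, weight = 4.
  m = 1100 → c = 11111101, weight = 7.
  m = 0010 → c = 00111110, weight = 5.
  m = 1010 → c = 10100000, weight = 2.
  m = 0110 → c = 01011101, weight = 5.
  m = 1110 → c = 11000011, weight = 4.
  m = 0001 → c = 00100011, weight = 3.
  m = 1001 → c = 10111101, weight = 6.
  m = 0101 → c = 01000000, weight = 1.
  m = 1101 → c = 11011110, weight = 6.
  m = 0011 → c = 00011101, weight = 4.
  m = 1011 → c = 10000011, weight = 3.
  m = 0111 → c = 01111110, weight = 6.
  m = 1111 → c = 11100000, weight = 3.
Tally weights:
  weight 0: 1 codewords.
  weight 1: 1 codewords.
  weight 2: 1 codewords.
  weight 3: 3 codewords.
  weight 4: 3 codewords.
  weight 5: 3 codewords.
  weight 6: 3 codewords.
  weight 7: 1 codewords.
Minimum distance d = smallest w > 0 with A_w > 0 = 1.
Sanity: Σ A_w = 16 = 2^4 = 16 ✓.


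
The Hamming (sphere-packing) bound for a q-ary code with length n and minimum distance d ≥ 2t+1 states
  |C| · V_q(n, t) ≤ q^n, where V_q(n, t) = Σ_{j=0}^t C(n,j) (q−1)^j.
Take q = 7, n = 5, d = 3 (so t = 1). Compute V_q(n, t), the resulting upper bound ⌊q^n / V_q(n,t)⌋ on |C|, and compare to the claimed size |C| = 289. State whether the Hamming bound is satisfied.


V_q(n, t) = 31, q^n = 16807, Hamming bound = 542, |C| = 289 ≤ bound (satisfied).

Step 1: Compute V_q(n, t) = Σ_{j=0}^1 C(n, j) (q−1)^j.
  j = 0: C(5,0)·(6)^0 = 1·1 = 1.
  j = 1: C(5,1)·(6)^1 = 5·6 = 30.
  V_q(n, t) = 1 + 30 = 31.
Step 2: q^n = 7^5 = 16807.
Step 3: Hamming bound ⌊q^n / V_q(n,t)⌋ = ⌊16807/31⌋ = 542.
Step 4: Compare |C| = 289 to 542: satisfied.
The claimed |C| lies below the Hamming bound.


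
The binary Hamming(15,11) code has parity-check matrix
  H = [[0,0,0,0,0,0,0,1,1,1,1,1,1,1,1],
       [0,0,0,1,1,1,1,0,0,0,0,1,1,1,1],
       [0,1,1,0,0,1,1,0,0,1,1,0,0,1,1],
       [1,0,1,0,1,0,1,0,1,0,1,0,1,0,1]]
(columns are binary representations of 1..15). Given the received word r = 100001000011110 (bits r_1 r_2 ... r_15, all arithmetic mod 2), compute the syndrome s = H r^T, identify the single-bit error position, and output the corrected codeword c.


s = (0, 0, 1, 1)^T, error position = 3, corrected codeword c = 101001000011110

Compute s = H r^T mod 2 one row at a time:
  s_1 = 0 + 0 + 0 + 1 + 1 + 1 + 1 + 0 = 4 ≡ 0 (mod 2).
  s_2 = 0 + 0 + 1 + 0 + 1 + 1 + 1 + 0 = 4 ≡ 0 (mod 2).
  s_3 = 0 + 0 + 1 + 0 + 0 + 1 + 1 + 0 = 3 ≡ 1 (mod 2).
  s_4 = 1 + 0 + 0 + 0 + 0 + 1 + 1 + 0 = 3 ≡ 1 (mod 2).
s = (0, 0, 1, 1)^T — this equals column 3 of H (binary 0011), so error is at position 3.
Correct: flip bit 3 of r = 100001000011110 to get c = 101001000011110.


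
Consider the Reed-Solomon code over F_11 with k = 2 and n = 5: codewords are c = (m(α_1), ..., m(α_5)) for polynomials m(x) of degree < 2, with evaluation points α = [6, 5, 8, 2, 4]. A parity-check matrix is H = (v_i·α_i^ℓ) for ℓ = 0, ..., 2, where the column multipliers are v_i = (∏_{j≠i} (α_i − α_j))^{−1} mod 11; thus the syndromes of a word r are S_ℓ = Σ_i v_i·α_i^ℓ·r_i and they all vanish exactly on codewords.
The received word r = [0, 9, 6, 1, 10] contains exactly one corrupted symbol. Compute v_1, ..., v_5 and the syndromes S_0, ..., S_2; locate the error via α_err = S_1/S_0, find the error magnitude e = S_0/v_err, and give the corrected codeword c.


S = (6, 3, 7), error at position 1, error magnitude e = 3, c = [8, 9, 6, 1, 10].

Step 1: column multipliers v_i = (∏_{j≠i}(α_i − α_j))^{−1} mod 11.
  i = 1 (α = 6): (6−5)(6−8)(6−2)(6−4) = 1·(−2)·4·2 = −16 ≡ 6, so v_1 = 6^{−1} = 2 (mod 11).
  i = 2 (α = 5): (5−6)(5−8)(5−2)(5−4) = (−1)·(−3)·3·1 = 9 ≡ 9, so v_2 = 9^{−1} = 5 (mod 11).
  i = 3 (α = 8): (8−6)(8−5)(8−2)(8−4) = 2·3·6·4 = 144 ≡ 1, so v_3 = 1^{−1} = 1 (mod 11).
  i = 4 (α = 2): (2−6)(2−5)(2−8)(2−4) = (−4)·(−3)·(−6)·(−2) = 144 ≡ 1, so v_4 = 1^{−1} = 1 (mod 11).
  i = 5 (α = 4): (4−6)(4−5)(4−8)(4−2) = (−2)·(−1)·(−4)·2 = −16 ≡ 6, so v_5 = 6^{−1} = 2 (mod 11).
  v = [2, 5, 1, 1, 2].
Step 2: syndromes of r = [0, 9, 6, 1, 10] (all sums mod 11).
  S_0 = Σ v_i r_i = 2·0 + 5·9 + 1·6 + 1·1 + 2·10 = 72 ≡ 6.
  S_1 = Σ v_i α_i r_i = 2·6·0 + 5·5·9 + 1·8·6 + 1·2·1 + 2·4·10 = 355 ≡ 3.
  α_i^2 mod 11 = [3, 3, 9, 4, 5].
  S_2 = Σ v_i α_i^2 r_i = 2·3·0 + 5·3·9 + 1·9·6 + 1·4·1 + 2·5·10 = 293 ≡ 7.
  S = (6, 3, 7) ≠ 0, so r is not a codeword (an error is present).
Step 3: locate the error. For a single error e at position i, S_ℓ = v_i·e·α_i^ℓ, so α_err = S_1/S_0.
  S_0^{−1} = 6^{−1} = 2 (mod 11), so α_err = 3·2 = 6 ≡ 6 = α_1. Error position i = 1.
  Consistency check: S_2/S_1 = 7·4 = 28 ≡ 6 = α_err ✓ (single-error assumption holds).
Step 4: error magnitude e = S_0/v_1 = S_0·∏_{j≠1}(α_1 − α_j) = 6·6 = 36 ≡ 3 (mod 11).
Step 5: correct position 1: c_1 = r_1 − e = 0 − 3 ≡ 8 (mod 11). Hence c = [8, 9, 6, 1, 10].
  Check: interpolating c through the α_i gives m(x) = 3 + 10·x (degree < 2) with m(α_i) = c_i for every i, so c is indeed a codeword.


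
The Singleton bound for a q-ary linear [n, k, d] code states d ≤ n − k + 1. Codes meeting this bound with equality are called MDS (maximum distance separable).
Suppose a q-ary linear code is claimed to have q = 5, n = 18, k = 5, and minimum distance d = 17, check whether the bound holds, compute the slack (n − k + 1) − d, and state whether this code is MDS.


Singleton RHS = n − k + 1 = 14, slack = -3, bound violated (no such code; not MDS).

Singleton bound: d ≤ n − k + 1.
Here n = 18, k = 5, so n − k + 1 = 14.
Given d = 17, check d ≤ 14: NO.
Slack = (n − k + 1) − d = -3.
The slack is negative: d = 17 exceeds n − k + 1 = 14 by 3, so the Singleton bound is violated and no linear [18, 5, 17]_5 code can exist. In particular it is not MDS (MDS requires d = n − k + 1 exactly).
Description: the claimed parameters are [18, 5, 17]_5; such a code would be impossible (violates the Singleton bound).


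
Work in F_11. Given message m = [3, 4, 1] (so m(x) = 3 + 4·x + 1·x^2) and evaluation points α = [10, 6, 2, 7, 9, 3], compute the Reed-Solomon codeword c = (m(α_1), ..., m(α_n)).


c = [0, 8, 4, 3, 10, 2]

Message polynomial: m(x) = 3 + 4·x + 1·x^2 (mod 11).
For each evaluation point α_i, compute m(α_i) mod 11:
  α_1 = 10: Horner steps 1 → 3 → 0, so m(10) = 0.
  α_2 = 6: Horner steps 1 → 10 → 8, so m(6) = 8.
  α_3 = 2: Horner steps 1 → 6 → 4, so m(2) = 4.
  α_4 = 7: Horner steps 1 → 0 → 3, so m(7) = 3.
  α_5 = 9: Horner steps 1 → 2 → 10, so m(9) = 10.
  α_6 = 3: Horner steps 1 → 7 → 2, so m(3) = 2.
Codeword c = [0, 8, 4, 3, 10, 2] ∈ F_11^6.


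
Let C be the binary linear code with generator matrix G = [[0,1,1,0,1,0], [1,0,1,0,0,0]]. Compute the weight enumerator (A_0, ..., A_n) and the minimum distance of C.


Weight distribution: A_0 = 1, A_2 = 1, A_3 = 2. Minimum distance d = 2.

Enumerate all 2^2 = 4 messages m ∈ F_2^2.
For each, compute codeword c = mG in F_2^6, then tally its weight.
  m = 00 → c = 000000, weight = 0.
  m = 10 → c = 011010, weight = 3.
  m = 01 → c = 101000, weight = 2.
  m = 11 → c = 110010, weight = 3.
Tally weights:
  weight 0: 1 codewords.
  weight 2: 1 codewords.
  weight 3: 2 codewords.
Minimum distance d = smallest w > 0 with A_w > 0 = 2.
Sanity: Σ A_w = 4 = 2^2 = 4 ✓.


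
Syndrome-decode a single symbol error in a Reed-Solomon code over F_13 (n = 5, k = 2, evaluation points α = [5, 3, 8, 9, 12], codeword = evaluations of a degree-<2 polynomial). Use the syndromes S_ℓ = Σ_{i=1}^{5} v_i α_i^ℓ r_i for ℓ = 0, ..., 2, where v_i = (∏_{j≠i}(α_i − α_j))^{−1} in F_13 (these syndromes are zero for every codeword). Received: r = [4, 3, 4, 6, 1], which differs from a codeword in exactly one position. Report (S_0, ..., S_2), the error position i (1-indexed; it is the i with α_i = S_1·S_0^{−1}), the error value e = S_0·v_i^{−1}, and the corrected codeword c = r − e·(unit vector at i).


S = (12, 5, 1), error at position 3, error magnitude e = 5, c = [4, 3, 12, 6, 1].

Step 1: column multipliers v_i = (∏_{j≠i}(α_i − α_j))^{−1} mod 13.
  i = 1 (α = 5): (5−3)(5−8)(5−9)(5−12) = 2·(−3)·(−4)·(−7) = −168 ≡ 1, so v_1 = 1^{−1} = 1 (mod 13).
  i = 2 (α = 3): (3−5)(3−8)(3−9)(3−12) = (−2)·(−5)·(−6)·(−9) = 540 ≡ 7, so v_2 = 7^{−1} = 2 (mod 13).
  i = 3 (α = 8): (8−5)(8−3)(8−9)(8−12) = 3·5·(−1)·(−4) = 60 ≡ 8, so v_3 = 8^{−1} = 5 (mod 13).
  i = 4 (α = 9): (9−5)(9−3)(9−8)(9−12) = 4·6·1·(−3) = −72 ≡ 6, so v_4 = 6^{−1} = 11 (mod 13).
  i = 5 (α = 12): (12−5)(12−3)(12−8)(12−9) = 7·9·4·3 = 756 ≡ 2, so v_5 = 2^{−1} = 7 (mod 13).
  v = [1, 2, 5, 11, 7].
Step 2: syndromes of r = [4, 3, 4, 6, 1] (all sums mod 13).
  S_0 = Σ v_i r_i = 1·4 + 2·3 + 5·4 + 11·6 + 7·1 = 103 ≡ 12.
  S_1 = Σ v_i α_i r_i = 1·5·4 + 2·3·3 + 5·8·4 + 11·9·6 + 7·12·1 = 876 ≡ 5.
  α_i^2 mod 13 = [12, 9, 12, 3, 1].
  S_2 = Σ v_i α_i^2 r_i = 1·12·4 + 2·9·3 + 5·12·4 + 11·3·6 + 7·1·1 = 547 ≡ 1.
  S = (12, 5, 1) ≠ 0, so r is not a codeword (an error is present).
Step 3: locate the error. For a single error e at position i, S_ℓ = v_i·e·α_i^ℓ, so α_err = S_1/S_0.
  S_0^{−1} = 12^{−1} = 12 (mod 13), so α_err = 5·12 = 60 ≡ 8 = α_3. Error position i = 3.
  Consistency check: S_2/S_1 = 1·8 = 8 ≡ 8 = α_err ✓ (single-error assumption holds).
Step 4: error magnitude e = S_0/v_3 = S_0·∏_{j≠3}(α_3 − α_j) = 12·8 = 96 ≡ 5 (mod 13).
Step 5: correct position 3: c_3 = r_3 − e = 4 − 5 ≡ 12 (mod 13). Hence c = [4, 3, 12, 6, 1].
  Check: interpolating c through the α_i gives m(x) = 8 + 7·x (degree < 2) with m(α_i) = c_i for every i, so c is indeed a codeword.


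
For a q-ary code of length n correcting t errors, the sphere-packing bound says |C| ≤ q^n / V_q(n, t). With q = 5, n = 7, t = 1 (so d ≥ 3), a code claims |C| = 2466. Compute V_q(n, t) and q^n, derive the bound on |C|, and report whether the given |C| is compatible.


V_q(n, t) = 29, q^n = 78125, Hamming bound = 2693, |C| = 2466 ≤ bound (satisfied).

Step 1: Compute V_q(n, t) = Σ_{j=0}^1 C(n, j) (q−1)^j.
  j = 0: C(7,0)·(4)^0 = 1·1 = 1.
  j = 1: C(7,1)·(4)^1 = 7·4 = 28.
  V_q(n, t) = 1 + 28 = 29.
Step 2: q^n = 5^7 = 78125.
Step 3: Hamming bound ⌊q^n / V_q(n,t)⌋ = ⌊78125/29⌋ = 2693.
Step 4: Compare |C| = 2466 to 2693: satisfied.
The claimed |C| lies below the Hamming bound.


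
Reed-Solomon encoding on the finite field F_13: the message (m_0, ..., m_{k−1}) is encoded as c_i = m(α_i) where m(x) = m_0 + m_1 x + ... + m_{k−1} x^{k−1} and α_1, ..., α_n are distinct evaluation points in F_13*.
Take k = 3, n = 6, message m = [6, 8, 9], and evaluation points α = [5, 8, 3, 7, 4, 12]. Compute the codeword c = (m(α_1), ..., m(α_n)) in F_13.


c = [11, 9, 7, 9, 0, 7]

Message polynomial: m(x) = 6 + 8·x + 9·x^2 (mod 13).
For each evaluation point α_i, compute m(α_i) mod 13:
  α_1 = 5: Horner steps 9 → 1 → 11, so m(5) = 11.
  α_2 = 8: Horner steps 9 → 2 → 9, so m(8) = 9.
  α_3 = 3: Horner steps 9 → 9 → 7, so m(3) = 7.
  α_4 = 7: Horner steps 9 → 6 → 9, so m(7) = 9.
  α_5 = 4: Horner steps 9 → 5 → 0, so m(4) = 0.
  α_6 = 12: Horner steps 9 → 12 → 7, so m(12) = 7.
Codeword c = [11, 9, 7, 9, 0, 7] ∈ F_13^6.


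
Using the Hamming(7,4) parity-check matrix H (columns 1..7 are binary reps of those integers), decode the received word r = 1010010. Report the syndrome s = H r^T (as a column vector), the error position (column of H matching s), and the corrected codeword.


s = (1, 0, 0)^T, error position = 4, corrected codeword c = 1011010

Compute s = H r^T mod 2 one row at a time:
  s_1 = 0 + 0 + 1 + 0 = 1 ≡ 1 (mod 2).
  s_2 = 0 + 1 + 1 + 0 = 2 ≡ 0 (mod 2).
  s_3 = 1 + 1 + 0 + 0 = 2 ≡ 0 (mod 2).
s = (1, 0, 0)^T — this equals column 4 of H (binary 100), so error is at position 4.
Correct: flip bit 4 of r = 1010010 to get c = 1011010.


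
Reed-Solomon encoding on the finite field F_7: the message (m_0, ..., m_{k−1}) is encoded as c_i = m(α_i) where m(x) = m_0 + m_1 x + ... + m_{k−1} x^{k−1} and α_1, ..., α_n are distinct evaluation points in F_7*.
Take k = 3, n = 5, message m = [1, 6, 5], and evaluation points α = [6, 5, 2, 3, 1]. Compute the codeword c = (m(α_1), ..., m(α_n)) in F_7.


c = [0, 2, 5, 1, 5]

Message polynomial: m(x) = 1 + 6·x + 5·x^2 (mod 7).
For each evaluation point α_i, compute m(α_i) mod 7:
  α_1 = 6: Horner steps 5 → 1 → 0, so m(6) = 0.
  α_2 = 5: Horner steps 5 → 3 → 2, so m(5) = 2.
  α_3 = 2: Horner steps 5 → 2 → 5, so m(2) = 5.
  α_4 = 3: Horner steps 5 → 0 → 1, so m(3) = 1.
  α_5 = 1: Horner steps 5 → 4 → 5, so m(1) = 5.
Codeword c = [0, 2, 5, 1, 5] ∈ F_7^5.


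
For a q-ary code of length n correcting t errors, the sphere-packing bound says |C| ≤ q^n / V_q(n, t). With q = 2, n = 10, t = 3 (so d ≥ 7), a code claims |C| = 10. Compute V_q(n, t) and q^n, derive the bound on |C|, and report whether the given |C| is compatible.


V_q(n, t) = 176, q^n = 1024, Hamming bound = 5, |C| = 10 > bound (violated).

Step 1: Compute V_q(n, t) = Σ_{j=0}^3 C(n, j) (q−1)^j.
  j = 0: C(10,0)·(1)^0 = 1·1 = 1.
  j = 1: C(10,1)·(1)^1 = 10·1 = 10.
  j = 2: C(10,2)·(1)^2 = 45·1 = 45.
  j = 3: C(10,3)·(1)^3 = 120·1 = 120.
  V_q(n, t) = 1 + 10 + 45 + 120 = 176.
Step 2: q^n = 2^10 = 1024.
Step 3: Hamming bound ⌊q^n / V_q(n,t)⌋ = ⌊1024/176⌋ = 5.
Step 4: Compare |C| = 10 to 5: violated.
The claimed |C| lies above the Hamming bound, so no 2-ary code of length 10 with d ≥ 7 can have 10 codewords.


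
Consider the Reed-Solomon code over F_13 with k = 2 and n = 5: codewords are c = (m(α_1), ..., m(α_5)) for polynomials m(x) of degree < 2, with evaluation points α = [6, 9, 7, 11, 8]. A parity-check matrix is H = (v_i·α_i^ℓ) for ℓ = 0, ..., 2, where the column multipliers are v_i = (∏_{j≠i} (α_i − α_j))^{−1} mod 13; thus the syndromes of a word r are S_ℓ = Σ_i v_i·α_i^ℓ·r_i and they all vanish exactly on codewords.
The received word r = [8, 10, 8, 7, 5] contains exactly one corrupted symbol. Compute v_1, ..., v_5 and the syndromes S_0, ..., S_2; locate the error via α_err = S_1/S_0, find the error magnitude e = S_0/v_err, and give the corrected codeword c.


S = (12, 6, 3), error at position 3, error magnitude e = 8, c = [8, 10, 0, 7, 5].

Step 1: column multipliers v_i = (∏_{j≠i}(α_i − α_j))^{−1} mod 13.
  i = 1 (α = 6): (6−9)(6−7)(6−11)(6−8) = (−3)·(−1)·(−5)·(−2) = 30 ≡ 4, so v_1 = 4^{−1} = 10 (mod 13).
  i = 2 (α = 9): (9−6)(9−7)(9−11)(9−8) = 3·2·(−2)·1 = −12 ≡ 1, so v_2 = 1^{−1} = 1 (mod 13).
  i = 3 (α = 7): (7−6)(7−9)(7−11)(7−8) = 1·(−2)·(−4)·(−1) = −8 ≡ 5, so v_3 = 5^{−1} = 8 (mod 13).
  i = 4 (α = 11): (11−6)(11−9)(11−7)(11−8) = 5·2·4·3 = 120 ≡ 3, so v_4 = 3^{−1} = 9 (mod 13).
  i = 5 (α = 8): (8−6)(8−9)(8−7)(8−11) = 2·(−1)·1·(−3) = 6 ≡ 6, so v_5 = 6^{−1} = 11 (mod 13).
  v = [10, 1, 8, 9, 11].
Step 2: syndromes of r = [8, 10, 8, 7, 5] (all sums mod 13).
  S_0 = Σ v_i r_i = 10·8 + 1·10 + 8·8 + 9·7 + 11·5 = 272 ≡ 12.
  S_1 = Σ v_i α_i r_i = 10·6·8 + 1·9·10 + 8·7·8 + 9·11·7 + 11·8·5 = 2151 ≡ 6.
  α_i^2 mod 13 = [10, 3, 10, 4, 12].
  S_2 = Σ v_i α_i^2 r_i = 10·10·8 + 1·3·10 + 8·10·8 + 9·4·7 + 11·12·5 = 2382 ≡ 3.
  S = (12, 6, 3) ≠ 0, so r is not a codeword (an error is present).
Step 3: locate the error. For a single error e at position i, S_ℓ = v_i·e·α_i^ℓ, so α_err = S_1/S_0.
  S_0^{−1} = 12^{−1} = 12 (mod 13), so α_err = 6·12 = 72 ≡ 7 = α_3. Error position i = 3.
  Consistency check: S_2/S_1 = 3·11 = 33 ≡ 7 = α_err ✓ (single-error assumption holds).
Step 4: error magnitude e = S_0/v_3 = S_0·∏_{j≠3}(α_3 − α_j) = 12·5 = 60 ≡ 8 (mod 13).
Step 5: correct position 3: c_3 = r_3 − e = 8 − 8 ≡ 0 (mod 13). Hence c = [8, 10, 0, 7, 5].
  Check: interpolating c through the α_i gives m(x) = 4 + 5·x (degree < 2) with m(α_i) = c_i for every i, so c is indeed a codeword.


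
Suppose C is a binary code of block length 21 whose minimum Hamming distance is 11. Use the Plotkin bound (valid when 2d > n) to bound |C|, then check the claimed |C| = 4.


Plotkin bound M ≤ 22; given |C| = 4 ≤ bound (satisfied).

Check applicability: 2d = 22, n = 21.
2d − n = 1 > 0, so Plotkin applies.
Compute d/(2d−n) = 11/1 ≈ 11.0000.
⌊d/(2d−n)⌋ = 11.
Plotkin bound: M ≤ 2·11 = 22.
Given |C| = 4, check: satisfied.
This |C| is below the Plotkin bound.


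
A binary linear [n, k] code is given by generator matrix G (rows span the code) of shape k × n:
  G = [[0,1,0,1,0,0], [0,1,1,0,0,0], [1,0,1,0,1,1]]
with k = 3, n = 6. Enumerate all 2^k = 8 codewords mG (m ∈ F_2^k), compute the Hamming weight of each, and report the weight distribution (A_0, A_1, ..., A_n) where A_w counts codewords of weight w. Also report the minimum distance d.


Weight distribution: A_0 = 1, A_2 = 3, A_4 = 3, A_6 = 1. Minimum distance d = 2.

Enumerate all 2^3 = 8 messages m ∈ F_2^3.
For each, compute codeword c = mG in F_2^6, then tally its weight.
  m = 000 → c = 000000, weight = 0.
  m = 100 → c = 010100, weight = 2.
  m = 010 → c = 011000, weight = 2.
  m = 110 → c = 001100, weight = 2.
  m = 001 → c = 101011, weight = 4.
  m = 101 → c = 111111, weight = 6.
  m = 011 → c = 110011, weight = 4.
  m = 111 → c = 100111, weight = 4.
Tally weights:
  weight 0: 1 codewords.
  weight 2: 3 codewords.
  weight 4: 3 codewords.
  weight 6: 1 codewords.
Minimum distance d = smallest w > 0 with A_w > 0 = 2.
Sanity: Σ A_w = 8 = 2^3 = 8 ✓.


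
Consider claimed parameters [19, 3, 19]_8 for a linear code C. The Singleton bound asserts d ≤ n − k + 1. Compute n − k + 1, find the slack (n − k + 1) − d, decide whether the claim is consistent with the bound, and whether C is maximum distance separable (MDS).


Singleton RHS = n − k + 1 = 17, slack = -2, bound violated (no such code; not MDS).

Singleton bound: d ≤ n − k + 1.
Here n = 19, k = 3, so n − k + 1 = 17.
Given d = 19, check d ≤ 17: NO.
Slack = (n − k + 1) − d = -2.
The slack is negative: d = 19 exceeds n − k + 1 = 17 by 2, so the Singleton bound is violated and no linear [19, 3, 19]_8 code can exist. In particular it is not MDS (MDS requires d = n − k + 1 exactly).
Description: the claimed parameters are [19, 3, 19]_8; such a code would be impossible (violates the Singleton bound).


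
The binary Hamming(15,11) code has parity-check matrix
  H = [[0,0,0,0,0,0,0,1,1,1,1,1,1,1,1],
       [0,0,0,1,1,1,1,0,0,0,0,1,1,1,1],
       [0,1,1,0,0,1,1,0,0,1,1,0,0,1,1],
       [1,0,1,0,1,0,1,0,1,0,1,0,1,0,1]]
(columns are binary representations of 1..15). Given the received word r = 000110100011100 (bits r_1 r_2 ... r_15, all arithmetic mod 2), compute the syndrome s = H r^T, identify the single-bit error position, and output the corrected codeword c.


s = (1, 1, 0, 0)^T, error position = 12, corrected codeword c = 000110100010100

Compute s = H r^T mod 2 one row at a time:
  s_1 = 0 + 0 + 0 + 1 + 1 + 1 + 0 + 0 = 3 ≡ 1 (mod 2).
  s_2 = 1 + 1 + 0 + 1 + 1 + 1 + 0 + 0 = 5 ≡ 1 (mod 2).
  s_3 = 0 + 0 + 0 + 1 + 0 + 1 + 0 + 0 = 2 ≡ 0 (mod 2).
  s_4 = 0 + 0 + 1 + 1 + 0 + 1 + 1 + 0 = 4 ≡ 0 (mod 2).
s = (1, 1, 0, 0)^T — this equals column 12 of H (binary 1100), so error is at position 12.
Correct: flip bit 12 of r = 000110100011100 to get c = 000110100010100.


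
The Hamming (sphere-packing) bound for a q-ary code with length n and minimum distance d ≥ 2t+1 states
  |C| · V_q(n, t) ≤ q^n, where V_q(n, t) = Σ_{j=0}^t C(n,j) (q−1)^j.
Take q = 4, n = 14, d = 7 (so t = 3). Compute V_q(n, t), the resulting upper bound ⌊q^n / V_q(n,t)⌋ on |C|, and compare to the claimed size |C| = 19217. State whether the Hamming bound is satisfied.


V_q(n, t) = 10690, q^n = 268435456, Hamming bound = 25110, |C| = 19217 ≤ bound (satisfied).

Step 1: Compute V_q(n, t) = Σ_{j=0}^3 C(n, j) (q−1)^j.
  j = 0: C(14,0)·(3)^0 = 1·1 = 1.
  j = 1: C(14,1)·(3)^1 = 14·3 = 42.
  j = 2: C(14,2)·(3)^2 = 91·9 = 819.
  j = 3: C(14,3)·(3)^3 = 364·27 = 9828.
  V_q(n, t) = 1 + 42 + 819 + 9828 = 10690.
Step 2: q^n = 4^14 = 268435456.
Step 3: Hamming bound ⌊q^n / V_q(n,t)⌋ = ⌊268435456/10690⌋ = 25110.
Step 4: Compare |C| = 19217 to 25110: satisfied.
The claimed |C| lies below the Hamming bound.


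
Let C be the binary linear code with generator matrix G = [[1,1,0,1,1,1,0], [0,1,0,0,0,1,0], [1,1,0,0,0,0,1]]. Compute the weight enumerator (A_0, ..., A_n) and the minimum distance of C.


Weight distribution: A_0 = 1, A_2 = 1, A_3 = 3, A_4 = 2, A_5 = 1. Minimum distance d = 2.

Enumerate all 2^3 = 8 messages m ∈ F_2^3.
For each, compute codeword c = mG in F_2^7, then tally its weight.
  m = 000 → c = 0000000, weight = 0.
  m = 100 → c = 1101110, weight = 5.
  m = 010 → c = 0100010, weight = 2.
  m = 110 → c = 1001100, weight = 3.
  m = 001 → c = 1100001, weight = 3.
  m = 101 → c = 0001111, weight = 4.
  m = 011 → c = 1000011, weight = 3.
  m = 111 → c = 0101101, weight = 4.
Tally weights:
  weight 0: 1 codewords.
  weight 2: 1 codewords.
  weight 3: 3 codewords.
  weight 4: 2 codewords.
  weight 5: 1 codewords.
Minimum distance d = smallest w > 0 with A_w > 0 = 2.
Sanity: Σ A_w = 8 = 2^3 = 8 ✓.


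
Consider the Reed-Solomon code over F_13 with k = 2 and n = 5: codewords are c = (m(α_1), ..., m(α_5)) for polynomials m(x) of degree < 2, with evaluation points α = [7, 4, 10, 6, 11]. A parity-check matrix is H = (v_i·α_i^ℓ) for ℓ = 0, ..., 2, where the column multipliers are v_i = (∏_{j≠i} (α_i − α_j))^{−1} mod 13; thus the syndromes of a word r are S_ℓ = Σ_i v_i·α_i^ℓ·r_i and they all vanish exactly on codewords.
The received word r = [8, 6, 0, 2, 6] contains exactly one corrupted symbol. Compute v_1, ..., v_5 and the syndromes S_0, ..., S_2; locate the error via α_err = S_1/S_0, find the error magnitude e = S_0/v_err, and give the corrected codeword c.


S = (11, 5, 7), error at position 2, error magnitude e = 3, c = [8, 3, 0, 2, 6].

Step 1: column multipliers v_i = (∏_{j≠i}(α_i − α_j))^{−1} mod 13.
  i = 1 (α = 7): (7−4)(7−10)(7−6)(7−11) = 3·(−3)·1·(−4) = 36 ≡ 10, so v_1 = 10^{−1} = 4 (mod 13).
  i = 2 (α = 4): (4−7)(4−10)(4−6)(4−11) = (−3)·(−6)·(−2)·(−7) = 252 ≡ 5, so v_2 = 5^{−1} = 8 (mod 13).
  i = 3 (α = 10): (10−7)(10−4)(10−6)(10−11) = 3·6·4·(−1) = −72 ≡ 6, so v_3 = 6^{−1} = 11 (mod 13).
  i = 4 (α = 6): (6−7)(6−4)(6−10)(6−11) = (−1)·2·(−4)·(−5) = −40 ≡ 12, so v_4 = 12^{−1} = 12 (mod 13).
  i = 5 (α = 11): (11−7)(11−4)(11−10)(11−6) = 4·7·1·5 = 140 ≡ 10, so v_5 = 10^{−1} = 4 (mod 13).
  v = [4, 8, 11, 12, 4].
Step 2: syndromes of r = [8, 6, 0, 2, 6] (all sums mod 13).
  S_0 = Σ v_i r_i = 4·8 + 8·6 + 11·0 + 12·2 + 4·6 = 128 ≡ 11.
  S_1 = Σ v_i α_i r_i = 4·7·8 + 8·4·6 + 11·10·0 + 12·6·2 + 4·11·6 = 824 ≡ 5.
  α_i^2 mod 13 = [10, 3, 9, 10, 4].
  S_2 = Σ v_i α_i^2 r_i = 4·10·8 + 8·3·6 + 11·9·0 + 12·10·2 + 4·4·6 = 800 ≡ 7.
  S = (11, 5, 7) ≠ 0, so r is not a codeword (an error is present).
Step 3: locate the error. For a single error e at position i, S_ℓ = v_i·e·α_i^ℓ, so α_err = S_1/S_0.
  S_0^{−1} = 11^{−1} = 6 (mod 13), so α_err = 5·6 = 30 ≡ 4 = α_2. Error position i = 2.
  Consistency check: S_2/S_1 = 7·8 = 56 ≡ 4 = α_err ✓ (single-error assumption holds).
Step 4: error magnitude e = S_0/v_2 = S_0·∏_{j≠2}(α_2 − α_j) = 11·5 = 55 ≡ 3 (mod 13).
Step 5: correct position 2: c_2 = r_2 − e = 6 − 3 ≡ 3 (mod 13). Hence c = [8, 3, 0, 2, 6].
  Check: interpolating c through the α_i gives m(x) = 5 + 6·x (degree < 2) with m(α_i) = c_i for every i, so c is indeed a codeword.


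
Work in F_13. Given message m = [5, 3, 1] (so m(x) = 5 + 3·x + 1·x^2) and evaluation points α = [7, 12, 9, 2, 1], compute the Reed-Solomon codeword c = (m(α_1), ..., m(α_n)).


c = [10, 3, 9, 2, 9]

Message polynomial: m(x) = 5 + 3·x + 1·x^2 (mod 13).
For each evaluation point α_i, compute m(α_i) mod 13:
  α_1 = 7: Horner steps 1 → 10 → 10, so m(7) = 10.
  α_2 = 12: Horner steps 1 → 2 → 3, so m(12) = 3.
  α_3 = 9: Horner steps 1 → 12 → 9, so m(9) = 9.
  α_4 = 2: Horner steps 1 → 5 → 2, so m(2) = 2.
  α_5 = 1: Horner steps 1 → 4 → 9, so m(1) = 9.
Codeword c = [10, 3, 9, 2, 9] ∈ F_13^5.


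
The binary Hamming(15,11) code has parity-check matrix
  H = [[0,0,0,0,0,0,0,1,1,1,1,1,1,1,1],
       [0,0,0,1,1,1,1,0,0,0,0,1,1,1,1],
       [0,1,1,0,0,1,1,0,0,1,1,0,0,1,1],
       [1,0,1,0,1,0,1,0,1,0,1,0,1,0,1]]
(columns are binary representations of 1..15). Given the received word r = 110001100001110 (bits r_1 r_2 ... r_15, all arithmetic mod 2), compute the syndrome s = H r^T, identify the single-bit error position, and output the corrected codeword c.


s = (1, 1, 0, 1)^T, error position = 13, corrected codeword c = 110001100001010

Compute s = H r^T mod 2 one row at a time:
  s_1 = 0 + 0 + 0 + 0 + 1 + 1 + 1 + 0 = 3 ≡ 1 (mod 2).
  s_2 = 0 + 0 + 1 + 1 + 1 + 1 + 1 + 0 = 5 ≡ 1 (mod 2).
  s_3 = 1 + 0 + 1 + 1 + 0 + 0 + 1 + 0 = 4 ≡ 0 (mod 2).
  s_4 = 1 + 0 + 0 + 1 + 0 + 0 + 1 + 0 = 3 ≡ 1 (mod 2).
s = (1, 1, 0, 1)^T — this equals column 13 of H (binary 1101), so error is at position 13.
Correct: flip bit 13 of r = 110001100001110 to get c = 110001100001010.


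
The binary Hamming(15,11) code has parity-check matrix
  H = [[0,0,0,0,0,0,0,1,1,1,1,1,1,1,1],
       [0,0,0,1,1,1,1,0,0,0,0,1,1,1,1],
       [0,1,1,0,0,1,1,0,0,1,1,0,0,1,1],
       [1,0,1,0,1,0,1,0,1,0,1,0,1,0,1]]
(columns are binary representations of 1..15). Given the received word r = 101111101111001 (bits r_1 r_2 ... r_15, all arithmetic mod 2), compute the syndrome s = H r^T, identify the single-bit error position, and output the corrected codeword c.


s = (1, 0, 0, 1)^T, error position = 9, corrected codeword c = 101111100111001

Compute s = H r^T mod 2 one row at a time:
  s_1 = 0 + 1 + 1 + 1 + 1 + 0 + 0 + 1 = 5 ≡ 1 (mod 2).
  s_2 = 1 + 1 + 1 + 1 + 1 + 0 + 0 + 1 = 6 ≡ 0 (mod 2).
  s_3 = 0 + 1 + 1 + 1 + 1 + 1 + 0 + 1 = 6 ≡ 0 (mod 2).
  s_4 = 1 + 1 + 1 + 1 + 1 + 1 + 0 + 1 = 7 ≡ 1 (mod 2).
s = (1, 0, 0, 1)^T — this equals column 9 of H (binary 1001), so error is at position 9.
Correct: flip bit 9 of r = 101111101111001 to get c = 101111100111001.


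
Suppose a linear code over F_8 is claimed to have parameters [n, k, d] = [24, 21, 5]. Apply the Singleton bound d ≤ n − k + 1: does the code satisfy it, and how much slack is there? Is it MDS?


Singleton RHS = n − k + 1 = 4, slack = -1, bound violated (no such code; not MDS).

Singleton bound: d ≤ n − k + 1.
Here n = 24, k = 21, so n − k + 1 = 4.
Given d = 5, check d ≤ 4: NO.
Slack = (n − k + 1) − d = -1.
The slack is negative: d = 5 exceeds n − k + 1 = 4 by 1, so the Singleton bound is violated and no linear [24, 21, 5]_8 code can exist. In particular it is not MDS (MDS requires d = n − k + 1 exactly).
Description: the claimed parameters are [24, 21, 5]_8; such a code would be impossible (violates the Singleton bound).


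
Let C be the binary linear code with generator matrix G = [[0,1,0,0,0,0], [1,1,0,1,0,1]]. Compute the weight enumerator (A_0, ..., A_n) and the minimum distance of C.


Weight distribution: A_0 = 1, A_1 = 1, A_3 = 1, A_4 = 1. Minimum distance d = 1.

Enumerate all 2^2 = 4 messages m ∈ F_2^2.
For each, compute codeword c = mG in F_2^6, then tally its weight.
  m = 00 → c = 000000, weight = 0.
  m = 10 → c = 010000, weight = 1.
  m = 01 → c = 110101, weight = 4.
  m = 11 → c = 100101, weight = 3.
Tally weights:
  weight 0: 1 codewords.
  weight 1: 1 codewords.
  weight 3: 1 codewords.
  weight 4: 1 codewords.
Minimum distance d = smallest w > 0 with A_w > 0 = 1.
Sanity: Σ A_w = 4 = 2^2 = 4 ✓.


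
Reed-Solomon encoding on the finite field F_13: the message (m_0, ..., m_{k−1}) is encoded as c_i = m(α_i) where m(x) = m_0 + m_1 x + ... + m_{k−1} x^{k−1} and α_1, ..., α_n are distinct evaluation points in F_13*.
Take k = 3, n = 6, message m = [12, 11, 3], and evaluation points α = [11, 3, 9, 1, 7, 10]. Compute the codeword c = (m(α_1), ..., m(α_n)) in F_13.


c = [2, 7, 3, 0, 2, 6]

Message polynomial: m(x) = 12 + 11·x + 3·x^2 (mod 13).
For each evaluation point α_i, compute m(α_i) mod 13:
  α_1 = 11: Horner steps 3 → 5 → 2, so m(11) = 2.
  α_2 = 3: Horner steps 3 → 7 → 7, so m(3) = 7.
  α_3 = 9: Horner steps 3 → 12 → 3, so m(9) = 3.
  α_4 = 1: Horner steps 3 → 1 → 0, so m(1) = 0.
  α_5 = 7: Horner steps 3 → 6 → 2, so m(7) = 2.
  α_6 = 10: Horner steps 3 → 2 → 6, so m(10) = 6.
Codeword c = [2, 7, 3, 0, 2, 6] ∈ F_13^6.


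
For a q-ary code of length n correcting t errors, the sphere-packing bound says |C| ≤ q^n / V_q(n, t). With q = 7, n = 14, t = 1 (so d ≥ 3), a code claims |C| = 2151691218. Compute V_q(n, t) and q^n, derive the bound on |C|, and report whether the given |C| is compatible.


V_q(n, t) = 85, q^n = 678223072849, Hamming bound = 7979094974, |C| = 2151691218 ≤ bound (satisfied).

Step 1: Compute V_q(n, t) = Σ_{j=0}^1 C(n, j) (q−1)^j.
  j = 0: C(14,0)·(6)^0 = 1·1 = 1.
  j = 1: C(14,1)·(6)^1 = 14·6 = 84.
  V_q(n, t) = 1 + 84 = 85.
Step 2: q^n = 7^14 = 678223072849.
Step 3: Hamming bound ⌊q^n / V_q(n,t)⌋ = ⌊678223072849/85⌋ = 7979094974.
Step 4: Compare |C| = 2151691218 to 7979094974: satisfied.
The claimed |C| lies below the Hamming bound.


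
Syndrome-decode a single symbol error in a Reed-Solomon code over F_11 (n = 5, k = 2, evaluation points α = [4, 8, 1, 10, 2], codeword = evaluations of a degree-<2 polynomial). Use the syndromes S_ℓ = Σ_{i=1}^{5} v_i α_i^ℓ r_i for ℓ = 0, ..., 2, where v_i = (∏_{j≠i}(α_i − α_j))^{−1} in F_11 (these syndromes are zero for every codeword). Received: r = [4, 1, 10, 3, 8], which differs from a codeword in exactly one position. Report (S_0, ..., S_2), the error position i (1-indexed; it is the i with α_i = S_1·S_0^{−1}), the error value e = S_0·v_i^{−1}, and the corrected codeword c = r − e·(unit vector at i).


S = (1, 8, 9), error at position 2, error magnitude e = 5, c = [4, 7, 10, 3, 8].

Step 1: column multipliers v_i = (∏_{j≠i}(α_i − α_j))^{−1} mod 11.
  i = 1 (α = 4): (4−8)(4−1)(4−10)(4−2) = (−4)·3·(−6)·2 = 144 ≡ 1, so v_1 = 1^{−1} = 1 (mod 11).
  i = 2 (α = 8): (8−4)(8−1)(8−10)(8−2) = 4·7·(−2)·6 = −336 ≡ 5, so v_2 = 5^{−1} = 9 (mod 11).
  i = 3 (α = 1): (1−4)(1−8)(1−10)(1−2) = (−3)·(−7)·(−9)·(−1) = 189 ≡ 2, so v_3 = 2^{−1} = 6 (mod 11).
  i = 4 (α = 10): (10−4)(10−8)(10−1)(10−2) = 6·2·9·8 = 864 ≡ 6, so v_4 = 6^{−1} = 2 (mod 11).
  i = 5 (α = 2): (2−4)(2−8)(2−1)(2−10) = (−2)·(−6)·1·(−8) = −96 ≡ 3, so v_5 = 3^{−1} = 4 (mod 11).
  v = [1, 9, 6, 2, 4].
Step 2: syndromes of r = [4, 1, 10, 3, 8] (all sums mod 11).
  S_0 = Σ v_i r_i = 1·4 + 9·1 + 6·10 + 2·3 + 4·8 = 111 ≡ 1.
  S_1 = Σ v_i α_i r_i = 1·4·4 + 9·8·1 + 6·1·10 + 2·10·3 + 4·2·8 = 272 ≡ 8.
  α_i^2 mod 11 = [5, 9, 1, 1, 4].
  S_2 = Σ v_i α_i^2 r_i = 1·5·4 + 9·9·1 + 6·1·10 + 2·1·3 + 4·4·8 = 295 ≡ 9.
  S = (1, 8, 9) ≠ 0, so r is not a codeword (an error is present).
Step 3: locate the error. For a single error e at position i, S_ℓ = v_i·e·α_i^ℓ, so α_err = S_1/S_0.
  S_0^{−1} = 1^{−1} = 1 (mod 11), so α_err = 8·1 = 8 ≡ 8 = α_2. Error position i = 2.
  Consistency check: S_2/S_1 = 9·7 = 63 ≡ 8 = α_err ✓ (single-error assumption holds).
Step 4: error magnitude e = S_0/v_2 = S_0·∏_{j≠2}(α_2 − α_j) = 1·5 = 5 ≡ 5 (mod 11).
Step 5: correct position 2: c_2 = r_2 − e = 1 − 5 ≡ 7 (mod 11). Hence c = [4, 7, 10, 3, 8].
  Check: interpolating c through the α_i gives m(x) = 1 + 9·x (degree < 2) with m(α_i) = c_i for every i, so c is indeed a codeword.


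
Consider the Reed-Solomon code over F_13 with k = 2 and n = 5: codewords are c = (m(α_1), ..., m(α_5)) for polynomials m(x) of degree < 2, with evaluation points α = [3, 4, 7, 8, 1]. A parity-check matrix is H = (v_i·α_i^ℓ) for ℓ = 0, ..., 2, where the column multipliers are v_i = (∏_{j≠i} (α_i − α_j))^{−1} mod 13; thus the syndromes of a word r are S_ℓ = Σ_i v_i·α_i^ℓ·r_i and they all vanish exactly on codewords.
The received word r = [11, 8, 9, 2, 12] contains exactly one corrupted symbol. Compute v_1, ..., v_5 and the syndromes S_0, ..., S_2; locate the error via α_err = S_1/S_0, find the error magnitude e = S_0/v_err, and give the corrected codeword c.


S = (3, 12, 9), error at position 2, error magnitude e = 4, c = [11, 4, 9, 2, 12].

Step 1: column multipliers v_i = (∏_{j≠i}(α_i − α_j))^{−1} mod 13.
  i = 1 (α = 3): (3−4)(3−7)(3−8)(3−1) = (−1)·(−4)·(−5)·2 = −40 ≡ 12, so v_1 = 12^{−1} = 12 (mod 13).
  i = 2 (α = 4): (4−3)(4−7)(4−8)(4−1) = 1·(−3)·(−4)·3 = 36 ≡ 10, so v_2 = 10^{−1} = 4 (mod 13).
  i = 3 (α = 7): (7−3)(7−4)(7−8)(7−1) = 4·3·(−1)·6 = −72 ≡ 6, so v_3 = 6^{−1} = 11 (mod 13).
  i = 4 (α = 8): (8−3)(8−4)(8−7)(8−1) = 5·4·1·7 = 140 ≡ 10, so v_4 = 10^{−1} = 4 (mod 13).
  i = 5 (α = 1): (1−3)(1−4)(1−7)(1−8) = (−2)·(−3)·(−6)·(−7) = 252 ≡ 5, so v_5 = 5^{−1} = 8 (mod 13).
  v = [12, 4, 11, 4, 8].
Step 2: syndromes of r = [11, 8, 9, 2, 12] (all sums mod 13).
  S_0 = Σ v_i r_i = 12·11 + 4·8 + 11·9 + 4·2 + 8·12 = 367 ≡ 3.
  S_1 = Σ v_i α_i r_i = 12·3·11 + 4·4·8 + 11·7·9 + 4·8·2 + 8·1·12 = 1377 ≡ 12.
  α_i^2 mod 13 = [9, 3, 10, 12, 1].
  S_2 = Σ v_i α_i^2 r_i = 12·9·11 + 4·3·8 + 11·10·9 + 4·12·2 + 8·1·12 = 2466 ≡ 9.
  S = (3, 12, 9) ≠ 0, so r is not a codeword (an error is present).
Step 3: locate the error. For a single error e at position i, S_ℓ = v_i·e·α_i^ℓ, so α_err = S_1/S_0.
  S_0^{−1} = 3^{−1} = 9 (mod 13), so α_err = 12·9 = 108 ≡ 4 = α_2. Error position i = 2.
  Consistency check: S_2/S_1 = 9·12 = 108 ≡ 4 = α_err ✓ (single-error assumption holds).
Step 4: error magnitude e = S_0/v_2 = S_0·∏_{j≠2}(α_2 − α_j) = 3·10 = 30 ≡ 4 (mod 13).
Step 5: correct position 2: c_2 = r_2 − e = 8 − 4 ≡ 4 (mod 13). Hence c = [11, 4, 9, 2, 12].
  Check: interpolating c through the α_i gives m(x) = 6 + 6·x (degree < 2) with m(α_i) = c_i for every i, so c is indeed a codeword.
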